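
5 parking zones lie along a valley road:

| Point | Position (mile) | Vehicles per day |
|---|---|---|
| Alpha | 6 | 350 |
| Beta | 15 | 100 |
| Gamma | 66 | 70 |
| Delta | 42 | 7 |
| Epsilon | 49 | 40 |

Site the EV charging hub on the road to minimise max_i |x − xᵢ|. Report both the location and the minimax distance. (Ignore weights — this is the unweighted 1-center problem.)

location 36, max distance 30

The 1-center on a line is the midpoint of the two extreme points: leftmost at 6, rightmost at 66.
Optimal location = (6 + 66)/2 = 36; maximum distance = (66 − 6)/2 = 30.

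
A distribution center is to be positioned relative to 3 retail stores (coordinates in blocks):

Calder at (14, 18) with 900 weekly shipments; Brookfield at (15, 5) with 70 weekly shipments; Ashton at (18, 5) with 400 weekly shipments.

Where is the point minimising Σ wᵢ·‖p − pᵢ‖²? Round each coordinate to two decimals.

(15.22, 13.54)

The minimiser of Σwᵢ‖p−pᵢ‖² is the weighted centroid p* = (Σwᵢpᵢ)/(Σwᵢ).
Σwᵢ = 1370.
Σwᵢxᵢ = 900·14 + 70·15 + 400·18 = 20850.
Σwᵢyᵢ = 900·18 + 70·5 + 400·5 = 18550.
x* = 20850/1370 = 15.22, y* = 18550/1370 = 13.54.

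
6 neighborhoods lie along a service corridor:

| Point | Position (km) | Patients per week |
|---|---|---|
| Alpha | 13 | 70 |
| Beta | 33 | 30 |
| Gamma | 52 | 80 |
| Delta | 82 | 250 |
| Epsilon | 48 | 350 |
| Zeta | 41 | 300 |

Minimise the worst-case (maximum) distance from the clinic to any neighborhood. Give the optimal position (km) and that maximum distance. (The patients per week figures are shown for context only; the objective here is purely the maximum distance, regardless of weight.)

The 1-center on a line is the midpoint of the two extreme points: leftmost at 13, rightmost at 82.
Optimal location = (13 + 82)/2 = 47.5; maximum distance = (82 − 13)/2 = 34.5.

location 47.5, max distance 34.5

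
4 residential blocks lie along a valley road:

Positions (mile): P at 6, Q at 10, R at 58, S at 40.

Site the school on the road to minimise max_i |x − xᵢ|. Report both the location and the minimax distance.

The 1-center on a line is the midpoint of the two extreme points: leftmost at 6, rightmost at 58.
Optimal location = (6 + 58)/2 = 32; maximum distance = (58 − 6)/2 = 26.

location 32, max distance 26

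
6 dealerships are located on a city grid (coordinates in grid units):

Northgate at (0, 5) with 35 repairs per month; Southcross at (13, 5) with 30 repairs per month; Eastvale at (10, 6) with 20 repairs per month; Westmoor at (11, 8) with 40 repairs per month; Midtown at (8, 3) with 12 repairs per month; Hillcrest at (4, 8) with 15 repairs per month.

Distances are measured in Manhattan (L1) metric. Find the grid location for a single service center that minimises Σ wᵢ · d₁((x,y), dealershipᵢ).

(10, 5)

Manhattan distance separates: Σwᵢ(|x−xᵢ|+|y−yᵢ|) = Σwᵢ|x−xᵢ| + Σwᵢ|y−yᵢ|, so x and y are optimised independently as 1-D weighted medians.
Total weight W = 152; half = 76.
x-coordinate, sorted with cumulative weight:
  x=0 (Northgate, w=35) cum 35
  x=4 (Hillcrest, w=15) cum 50
  x=8 (Midtown, w=12) cum 62
  x=10 (Eastvale, w=20) cum 82  ← median
  x=11 (Westmoor, w=40) cum 122
  x=13 (Southcross, w=30) cum 152
⇒ x* = 10
y-coordinate, sorted with cumulative weight:
  y=3 (Midtown, w=12) cum 12
  y=5 (Northgate, w=35) cum 47
  y=5 (Southcross, w=30) cum 77  ← median
  y=6 (Eastvale, w=20) cum 97
  y=8 (Westmoor, w=40) cum 137
  y=8 (Hillcrest, w=15) cum 152
⇒ y* = 5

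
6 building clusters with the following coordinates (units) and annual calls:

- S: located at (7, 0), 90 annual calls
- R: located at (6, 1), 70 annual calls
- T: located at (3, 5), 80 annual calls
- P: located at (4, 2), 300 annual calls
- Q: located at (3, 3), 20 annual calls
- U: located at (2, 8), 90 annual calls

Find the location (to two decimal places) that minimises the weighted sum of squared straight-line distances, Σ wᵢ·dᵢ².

(4.20, 2.85)

The minimiser of Σwᵢ‖p−pᵢ‖² is the weighted centroid p* = (Σwᵢpᵢ)/(Σwᵢ).
Σwᵢ = 650.
Σwᵢxᵢ = 90·7 + 70·6 + 80·3 + 300·4 + 20·3 + 90·2 = 2730.
Σwᵢyᵢ = 90·0 + 70·1 + 80·5 + 300·2 + 20·3 + 90·8 = 1850.
x* = 2730/650 = 4.20, y* = 1850/650 = 2.85.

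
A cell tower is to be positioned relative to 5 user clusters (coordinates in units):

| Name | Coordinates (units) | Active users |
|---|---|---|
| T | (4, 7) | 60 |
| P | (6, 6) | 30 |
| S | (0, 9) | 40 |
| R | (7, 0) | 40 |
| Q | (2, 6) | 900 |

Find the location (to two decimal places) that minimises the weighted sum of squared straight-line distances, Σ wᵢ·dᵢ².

The minimiser of Σwᵢ‖p−pᵢ‖² is the weighted centroid p* = (Σwᵢpᵢ)/(Σwᵢ).
Σwᵢ = 1070.
Σwᵢxᵢ = 60·4 + 30·6 + 40·0 + 40·7 + 900·2 = 2500.
Σwᵢyᵢ = 60·7 + 30·6 + 40·9 + 40·0 + 900·6 = 6360.
x* = 2500/1070 = 2.34, y* = 6360/1070 = 5.94.

(2.34, 5.94)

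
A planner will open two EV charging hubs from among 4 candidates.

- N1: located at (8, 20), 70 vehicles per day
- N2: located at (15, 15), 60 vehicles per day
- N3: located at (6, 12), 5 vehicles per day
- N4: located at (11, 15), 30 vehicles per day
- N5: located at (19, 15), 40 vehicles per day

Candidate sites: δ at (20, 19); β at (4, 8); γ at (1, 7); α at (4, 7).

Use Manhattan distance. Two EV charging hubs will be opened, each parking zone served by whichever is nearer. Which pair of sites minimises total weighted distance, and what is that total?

{δ, β}, total 2070

Evaluate every pair (each demand assigned to the nearer of the two):
  {δ, β}: total = 2070
  {δ, α}: total = 2075
  {δ, γ}: total = 2090
  {β, γ}: total = 3530
  {β, α}: total = 3530
  {γ, α}: total = 3735
Best pair: {δ, β} with total 2070.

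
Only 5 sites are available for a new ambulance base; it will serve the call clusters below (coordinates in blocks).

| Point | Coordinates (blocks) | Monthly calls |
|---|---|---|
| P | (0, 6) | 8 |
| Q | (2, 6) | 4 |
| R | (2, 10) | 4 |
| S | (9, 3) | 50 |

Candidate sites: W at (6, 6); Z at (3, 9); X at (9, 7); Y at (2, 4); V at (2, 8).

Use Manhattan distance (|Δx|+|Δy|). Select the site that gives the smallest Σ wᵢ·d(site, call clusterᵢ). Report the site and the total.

X, total 352 blocks

Total weighted distance at each candidate:
  W (6, 6): total = 396
  Z (3, 9): total = 672
  X (9, 7): total = 352
  Y (2, 4): total = 464
  V (2, 8): total = 648
Minimum is at X with total 352 blocks.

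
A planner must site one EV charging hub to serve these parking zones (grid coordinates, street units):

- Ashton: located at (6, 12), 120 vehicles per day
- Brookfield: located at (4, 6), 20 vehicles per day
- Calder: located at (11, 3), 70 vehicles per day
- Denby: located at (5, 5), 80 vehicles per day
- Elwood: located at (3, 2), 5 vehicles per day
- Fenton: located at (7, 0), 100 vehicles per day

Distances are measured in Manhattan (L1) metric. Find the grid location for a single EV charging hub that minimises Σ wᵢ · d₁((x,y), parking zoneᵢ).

(6, 5)

Manhattan distance separates: Σwᵢ(|x−xᵢ|+|y−yᵢ|) = Σwᵢ|x−xᵢ| + Σwᵢ|y−yᵢ|, so x and y are optimised independently as 1-D weighted medians.
Total weight W = 395; half = 197.5.
x-coordinate, sorted with cumulative weight:
  x=3 (Elwood, w=5) cum 5
  x=4 (Brookfield, w=20) cum 25
  x=5 (Denby, w=80) cum 105
  x=6 (Ashton, w=120) cum 225  ← median
  x=7 (Fenton, w=100) cum 325
  x=11 (Calder, w=70) cum 395
⇒ x* = 6
y-coordinate, sorted with cumulative weight:
  y=0 (Fenton, w=100) cum 100
  y=2 (Elwood, w=5) cum 105
  y=3 (Calder, w=70) cum 175
  y=5 (Denby, w=80) cum 255  ← median
  y=6 (Brookfield, w=20) cum 275
  y=12 (Ashton, w=120) cum 395
⇒ y* = 5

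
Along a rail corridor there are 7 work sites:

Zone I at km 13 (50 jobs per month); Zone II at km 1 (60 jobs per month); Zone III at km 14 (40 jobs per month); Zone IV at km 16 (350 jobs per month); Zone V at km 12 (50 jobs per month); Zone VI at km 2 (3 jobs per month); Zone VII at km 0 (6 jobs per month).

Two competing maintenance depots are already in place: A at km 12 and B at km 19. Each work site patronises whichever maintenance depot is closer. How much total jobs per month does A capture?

The indifferent point is the midpoint (12+19)/2 = 15.5; work sites left of it (closer to A at 12) go to A, those right go to B.
  Zone VII at 0 (w=6) → A
  Zone II at 1 (w=60) → A
  Zone VI at 2 (w=3) → A
  Zone V at 12 (w=50) → A
  Zone I at 13 (w=50) → A
  Zone III at 14 (w=40) → A
  Zone IV at 16 (w=350) → B
A captures 209; B captures 350.

209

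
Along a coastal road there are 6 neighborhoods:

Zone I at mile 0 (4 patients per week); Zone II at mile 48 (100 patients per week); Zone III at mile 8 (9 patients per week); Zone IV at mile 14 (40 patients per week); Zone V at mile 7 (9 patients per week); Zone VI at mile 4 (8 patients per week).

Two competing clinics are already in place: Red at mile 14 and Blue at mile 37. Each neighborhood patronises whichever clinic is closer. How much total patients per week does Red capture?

70

The indifferent point is the midpoint (14+37)/2 = 25.5; neighborhoods left of it (closer to Red at 14) go to Red, those right go to Blue.
  Zone I at 0 (w=4) → Red
  Zone VI at 4 (w=8) → Red
  Zone V at 7 (w=9) → Red
  Zone III at 8 (w=9) → Red
  Zone IV at 14 (w=40) → Red
  Zone II at 48 (w=100) → Blue
Red captures 70; Blue captures 100.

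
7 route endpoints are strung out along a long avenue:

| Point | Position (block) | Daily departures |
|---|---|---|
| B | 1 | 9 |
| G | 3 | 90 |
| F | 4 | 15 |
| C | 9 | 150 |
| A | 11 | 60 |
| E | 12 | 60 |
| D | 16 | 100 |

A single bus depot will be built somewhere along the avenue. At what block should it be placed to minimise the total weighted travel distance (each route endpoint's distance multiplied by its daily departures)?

For a sum of weighted absolute distances on a line, the optimum is the weighted median (not the mean). Total weight W = 484; half-weight = 242.
Sort by position and accumulate weight:
  block 1 (B, w=9) → cum 9
  block 3 (G, w=90) → cum 99
  block 4 (F, w=15) → cum 114
  block 9 (C, w=150) → cum 264  ≥ 242 → median here
  block 11 (A, w=60) → cum 324
  block 12 (E, w=60) → cum 384
  block 16 (D, w=100) → cum 484
Optimal location: block 9.

x = 9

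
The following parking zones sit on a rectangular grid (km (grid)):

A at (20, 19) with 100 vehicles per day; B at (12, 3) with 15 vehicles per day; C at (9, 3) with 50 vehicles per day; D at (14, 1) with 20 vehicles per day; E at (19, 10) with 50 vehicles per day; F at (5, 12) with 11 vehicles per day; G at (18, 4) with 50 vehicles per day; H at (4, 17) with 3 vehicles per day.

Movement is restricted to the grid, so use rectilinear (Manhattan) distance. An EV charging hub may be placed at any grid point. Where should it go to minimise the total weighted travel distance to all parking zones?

(19, 10)

Manhattan distance separates: Σwᵢ(|x−xᵢ|+|y−yᵢ|) = Σwᵢ|x−xᵢ| + Σwᵢ|y−yᵢ|, so x and y are optimised independently as 1-D weighted medians.
Total weight W = 299; half = 149.5.
x-coordinate, sorted with cumulative weight:
  x=4 (H, w=3) cum 3
  x=5 (F, w=11) cum 14
  x=9 (C, w=50) cum 64
  x=12 (B, w=15) cum 79
  x=14 (D, w=20) cum 99
  x=18 (G, w=50) cum 149
  x=19 (E, w=50) cum 199  ← median
  x=20 (A, w=100) cum 299
⇒ x* = 19
y-coordinate, sorted with cumulative weight:
  y=1 (D, w=20) cum 20
  y=3 (B, w=15) cum 35
  y=3 (C, w=50) cum 85
  y=4 (G, w=50) cum 135
  y=10 (E, w=50) cum 185  ← median
  y=12 (F, w=11) cum 196
  y=17 (H, w=3) cum 199
  y=19 (A, w=100) cum 299
⇒ y* = 10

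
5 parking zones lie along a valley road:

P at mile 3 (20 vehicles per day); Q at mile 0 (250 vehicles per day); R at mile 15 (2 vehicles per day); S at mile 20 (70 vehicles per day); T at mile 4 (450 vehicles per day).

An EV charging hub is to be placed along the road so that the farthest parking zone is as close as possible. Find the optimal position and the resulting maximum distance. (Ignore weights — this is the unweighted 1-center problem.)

The 1-center on a line is the midpoint of the two extreme points: leftmost at 0, rightmost at 20.
Optimal location = (0 + 20)/2 = 10; maximum distance = (20 − 0)/2 = 10.

location 10, max distance 10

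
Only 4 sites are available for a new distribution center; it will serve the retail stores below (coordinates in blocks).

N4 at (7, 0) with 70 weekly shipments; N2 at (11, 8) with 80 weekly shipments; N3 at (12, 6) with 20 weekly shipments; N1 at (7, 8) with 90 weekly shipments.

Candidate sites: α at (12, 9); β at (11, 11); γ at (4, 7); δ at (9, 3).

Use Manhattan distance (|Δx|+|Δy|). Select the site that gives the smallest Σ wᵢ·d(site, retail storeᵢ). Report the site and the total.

Total weighted distance at each candidate:
  α (12, 9): total = 1740
  β (11, 11): total = 2040
  γ (4, 7): total = 1880
  δ (9, 3): total = 1660
Minimum is at δ with total 1660 blocks.

δ, total 1660 blocks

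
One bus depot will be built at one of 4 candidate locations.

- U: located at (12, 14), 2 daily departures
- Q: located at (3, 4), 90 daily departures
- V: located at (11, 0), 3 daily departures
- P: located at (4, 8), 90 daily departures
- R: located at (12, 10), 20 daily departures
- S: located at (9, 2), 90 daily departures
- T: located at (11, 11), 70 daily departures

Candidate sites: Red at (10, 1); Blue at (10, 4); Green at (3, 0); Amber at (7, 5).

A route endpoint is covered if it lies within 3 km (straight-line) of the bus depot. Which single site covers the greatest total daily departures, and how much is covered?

Coverage radius r = 3 km; a point is covered iff (Δx)²+(Δy)² ≤ 3² = 9.
  Red (10, 1): covers {V, S} → 93
  Blue (10, 4): covers {S} → 90
  Green (3, 0): covers {none} → 0
  Amber (7, 5): covers {none} → 0
Maximum coverage at Red: 93 daily departures.

Red, covering 93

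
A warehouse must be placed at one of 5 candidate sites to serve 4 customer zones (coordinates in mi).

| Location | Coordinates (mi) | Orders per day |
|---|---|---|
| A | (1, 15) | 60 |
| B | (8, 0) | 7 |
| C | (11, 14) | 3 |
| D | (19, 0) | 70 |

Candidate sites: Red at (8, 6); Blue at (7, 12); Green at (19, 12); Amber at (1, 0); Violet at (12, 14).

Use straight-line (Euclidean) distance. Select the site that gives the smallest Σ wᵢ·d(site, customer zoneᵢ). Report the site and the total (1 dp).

Red, total 1628.8 mi

Total weighted distance at each candidate:
  Red (8, 6): total = 1628.8
  Blue (7, 12): total = 1688.1
  Green (19, 12): total = 2073.6
  Amber (1, 0): total = 2260.6
  Violet (12, 14): total = 1863.3
Minimum is at Red with total 1628.8 mi.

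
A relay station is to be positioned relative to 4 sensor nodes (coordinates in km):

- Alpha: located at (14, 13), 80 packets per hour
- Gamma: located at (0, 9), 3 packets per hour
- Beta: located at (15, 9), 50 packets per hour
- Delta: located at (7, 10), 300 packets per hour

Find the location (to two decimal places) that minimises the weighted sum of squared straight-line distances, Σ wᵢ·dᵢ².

(9.17, 10.43)

The minimiser of Σwᵢ‖p−pᵢ‖² is the weighted centroid p* = (Σwᵢpᵢ)/(Σwᵢ).
Σwᵢ = 433.
Σwᵢxᵢ = 80·14 + 3·0 + 50·15 + 300·7 = 3970.
Σwᵢyᵢ = 80·13 + 3·9 + 50·9 + 300·10 = 4517.
x* = 3970/433 = 9.17, y* = 4517/433 = 10.43.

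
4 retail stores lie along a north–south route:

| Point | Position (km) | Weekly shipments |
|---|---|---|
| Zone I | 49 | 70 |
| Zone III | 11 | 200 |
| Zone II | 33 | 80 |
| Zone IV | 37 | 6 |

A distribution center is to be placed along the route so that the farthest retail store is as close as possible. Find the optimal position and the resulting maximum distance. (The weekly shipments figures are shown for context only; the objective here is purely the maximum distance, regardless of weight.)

location 30, max distance 19

The 1-center on a line is the midpoint of the two extreme points: leftmost at 11, rightmost at 49.
Optimal location = (11 + 49)/2 = 30; maximum distance = (49 − 11)/2 = 19.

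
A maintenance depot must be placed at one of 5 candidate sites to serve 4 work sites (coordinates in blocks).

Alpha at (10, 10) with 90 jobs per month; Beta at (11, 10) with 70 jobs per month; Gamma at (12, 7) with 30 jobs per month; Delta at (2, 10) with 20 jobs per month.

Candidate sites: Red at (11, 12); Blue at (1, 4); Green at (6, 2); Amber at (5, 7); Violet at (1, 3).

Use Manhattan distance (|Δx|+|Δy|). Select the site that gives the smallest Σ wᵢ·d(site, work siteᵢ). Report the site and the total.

Total weighted distance at each candidate:
  Red (11, 12): total = 810
  Blue (1, 4): total = 3030
  Green (6, 2): total = 2560
  Amber (5, 7): total = 1680
  Violet (1, 3): total = 3240
Minimum is at Red with total 810 blocks.

Red, total 810 blocks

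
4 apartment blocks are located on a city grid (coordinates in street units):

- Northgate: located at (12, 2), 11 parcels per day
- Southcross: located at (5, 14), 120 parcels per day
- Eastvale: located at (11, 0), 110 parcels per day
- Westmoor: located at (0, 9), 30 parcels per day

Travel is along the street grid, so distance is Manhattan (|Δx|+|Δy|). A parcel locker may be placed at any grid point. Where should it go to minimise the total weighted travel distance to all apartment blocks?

Manhattan distance separates: Σwᵢ(|x−xᵢ|+|y−yᵢ|) = Σwᵢ|x−xᵢ| + Σwᵢ|y−yᵢ|, so x and y are optimised independently as 1-D weighted medians.
Total weight W = 271; half = 135.5.
x-coordinate, sorted with cumulative weight:
  x=0 (Westmoor, w=30) cum 30
  x=5 (Southcross, w=120) cum 150  ← median
  x=11 (Eastvale, w=110) cum 260
  x=12 (Northgate, w=11) cum 271
⇒ x* = 5
y-coordinate, sorted with cumulative weight:
  y=0 (Eastvale, w=110) cum 110
  y=2 (Northgate, w=11) cum 121
  y=9 (Westmoor, w=30) cum 151  ← median
  y=14 (Southcross, w=120) cum 271
⇒ y* = 9

(5, 9)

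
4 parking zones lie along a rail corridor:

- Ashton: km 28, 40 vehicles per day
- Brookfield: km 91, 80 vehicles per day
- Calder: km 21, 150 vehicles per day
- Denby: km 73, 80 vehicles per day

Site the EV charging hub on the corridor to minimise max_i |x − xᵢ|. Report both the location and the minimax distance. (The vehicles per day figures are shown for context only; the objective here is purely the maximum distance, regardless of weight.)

location 56, max distance 35

The 1-center on a line is the midpoint of the two extreme points: leftmost at 21, rightmost at 91.
Optimal location = (21 + 91)/2 = 56; maximum distance = (91 − 21)/2 = 35.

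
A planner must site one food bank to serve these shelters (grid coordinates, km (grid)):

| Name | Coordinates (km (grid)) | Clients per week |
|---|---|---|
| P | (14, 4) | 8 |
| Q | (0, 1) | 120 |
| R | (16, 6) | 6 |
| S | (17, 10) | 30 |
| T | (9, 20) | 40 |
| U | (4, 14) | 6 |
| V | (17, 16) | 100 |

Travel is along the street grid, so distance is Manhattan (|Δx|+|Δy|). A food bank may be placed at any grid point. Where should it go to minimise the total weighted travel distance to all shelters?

(9, 10)

Manhattan distance separates: Σwᵢ(|x−xᵢ|+|y−yᵢ|) = Σwᵢ|x−xᵢ| + Σwᵢ|y−yᵢ|, so x and y are optimised independently as 1-D weighted medians.
Total weight W = 310; half = 155.
x-coordinate, sorted with cumulative weight:
  x=0 (Q, w=120) cum 120
  x=4 (U, w=6) cum 126
  x=9 (T, w=40) cum 166  ← median
  x=14 (P, w=8) cum 174
  x=16 (R, w=6) cum 180
  x=17 (S, w=30) cum 210
  x=17 (V, w=100) cum 310
⇒ x* = 9
y-coordinate, sorted with cumulative weight:
  y=1 (Q, w=120) cum 120
  y=4 (P, w=8) cum 128
  y=6 (R, w=6) cum 134
  y=10 (S, w=30) cum 164  ← median
  y=14 (U, w=6) cum 170
  y=16 (V, w=100) cum 270
  y=20 (T, w=40) cum 310
⇒ y* = 10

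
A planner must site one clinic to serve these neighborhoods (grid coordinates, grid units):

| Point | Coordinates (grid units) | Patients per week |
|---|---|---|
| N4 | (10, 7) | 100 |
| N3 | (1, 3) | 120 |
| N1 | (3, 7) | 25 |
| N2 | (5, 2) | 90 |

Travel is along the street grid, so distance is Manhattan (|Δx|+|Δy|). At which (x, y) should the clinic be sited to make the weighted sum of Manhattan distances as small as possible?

Manhattan distance separates: Σwᵢ(|x−xᵢ|+|y−yᵢ|) = Σwᵢ|x−xᵢ| + Σwᵢ|y−yᵢ|, so x and y are optimised independently as 1-D weighted medians.
Total weight W = 335; half = 167.5.
x-coordinate, sorted with cumulative weight:
  x=1 (N3, w=120) cum 120
  x=3 (N1, w=25) cum 145
  x=5 (N2, w=90) cum 235  ← median
  x=10 (N4, w=100) cum 335
⇒ x* = 5
y-coordinate, sorted with cumulative weight:
  y=2 (N2, w=90) cum 90
  y=3 (N3, w=120) cum 210  ← median
  y=7 (N4, w=100) cum 310
  y=7 (N1, w=25) cum 335
⇒ y* = 3

(5, 3)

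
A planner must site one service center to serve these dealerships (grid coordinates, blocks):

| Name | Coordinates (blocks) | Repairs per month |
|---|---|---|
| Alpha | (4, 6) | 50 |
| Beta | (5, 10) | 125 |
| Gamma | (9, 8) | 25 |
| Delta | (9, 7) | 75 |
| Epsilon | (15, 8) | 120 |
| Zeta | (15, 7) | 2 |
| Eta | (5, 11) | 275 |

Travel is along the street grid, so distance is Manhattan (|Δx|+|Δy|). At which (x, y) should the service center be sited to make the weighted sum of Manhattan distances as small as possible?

Manhattan distance separates: Σwᵢ(|x−xᵢ|+|y−yᵢ|) = Σwᵢ|x−xᵢ| + Σwᵢ|y−yᵢ|, so x and y are optimised independently as 1-D weighted medians.
Total weight W = 672; half = 336.
x-coordinate, sorted with cumulative weight:
  x=4 (Alpha, w=50) cum 50
  x=5 (Beta, w=125) cum 175
  x=5 (Eta, w=275) cum 450  ← median
  x=9 (Gamma, w=25) cum 475
  x=9 (Delta, w=75) cum 550
  x=15 (Epsilon, w=120) cum 670
  x=15 (Zeta, w=2) cum 672
⇒ x* = 5
y-coordinate, sorted with cumulative weight:
  y=6 (Alpha, w=50) cum 50
  y=7 (Delta, w=75) cum 125
  y=7 (Zeta, w=2) cum 127
  y=8 (Gamma, w=25) cum 152
  y=8 (Epsilon, w=120) cum 272
  y=10 (Beta, w=125) cum 397  ← median
  y=11 (Eta, w=275) cum 672
⇒ y* = 10

(5, 10)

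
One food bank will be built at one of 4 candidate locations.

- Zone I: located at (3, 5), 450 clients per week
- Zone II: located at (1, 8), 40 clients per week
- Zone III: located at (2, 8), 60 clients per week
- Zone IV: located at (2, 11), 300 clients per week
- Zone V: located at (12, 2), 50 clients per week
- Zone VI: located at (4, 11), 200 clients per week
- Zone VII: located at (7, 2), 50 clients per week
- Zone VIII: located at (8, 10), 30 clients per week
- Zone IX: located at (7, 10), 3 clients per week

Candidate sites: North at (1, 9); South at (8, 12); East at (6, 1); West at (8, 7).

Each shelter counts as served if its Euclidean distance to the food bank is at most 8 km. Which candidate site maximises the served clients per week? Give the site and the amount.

West, covering 1183

Coverage radius r = 8 km; a point is covered iff (Δx)²+(Δy)² ≤ 8² = 64.
  North (1, 9): covers {Zone I, Zone II, Zone III, Zone IV, Zone VI, Zone VIII, Zone IX} → 1083
  South (8, 12): covers {Zone III, Zone IV, Zone VI, Zone VIII, Zone IX} → 593
  East (6, 1): covers {Zone I, Zone V, Zone VII} → 550
  West (8, 7): covers {Zone I, Zone II, Zone III, Zone IV, Zone V, Zone VI, Zone VII, Zone VIII, Zone IX} → 1183
Maximum coverage at West: 1183 clients per week.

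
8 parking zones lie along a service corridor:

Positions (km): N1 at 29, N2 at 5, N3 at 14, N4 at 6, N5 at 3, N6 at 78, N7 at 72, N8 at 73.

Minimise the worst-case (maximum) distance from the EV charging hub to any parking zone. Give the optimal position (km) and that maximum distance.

location 40.5, max distance 37.5

The 1-center on a line is the midpoint of the two extreme points: leftmost at 3, rightmost at 78.
Optimal location = (3 + 78)/2 = 40.5; maximum distance = (78 − 3)/2 = 37.5.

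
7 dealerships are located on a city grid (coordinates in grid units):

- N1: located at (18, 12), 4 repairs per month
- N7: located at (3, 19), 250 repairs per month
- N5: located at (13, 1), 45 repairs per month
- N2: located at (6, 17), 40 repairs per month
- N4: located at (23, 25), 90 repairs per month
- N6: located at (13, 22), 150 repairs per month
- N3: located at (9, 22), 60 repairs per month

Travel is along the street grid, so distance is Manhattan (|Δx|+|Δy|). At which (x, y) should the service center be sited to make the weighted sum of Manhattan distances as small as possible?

Manhattan distance separates: Σwᵢ(|x−xᵢ|+|y−yᵢ|) = Σwᵢ|x−xᵢ| + Σwᵢ|y−yᵢ|, so x and y are optimised independently as 1-D weighted medians.
Total weight W = 639; half = 319.5.
x-coordinate, sorted with cumulative weight:
  x=3 (N7, w=250) cum 250
  x=6 (N2, w=40) cum 290
  x=9 (N3, w=60) cum 350  ← median
  x=13 (N5, w=45) cum 395
  x=13 (N6, w=150) cum 545
  x=18 (N1, w=4) cum 549
  x=23 (N4, w=90) cum 639
⇒ x* = 9
y-coordinate, sorted with cumulative weight:
  y=1 (N5, w=45) cum 45
  y=12 (N1, w=4) cum 49
  y=17 (N2, w=40) cum 89
  y=19 (N7, w=250) cum 339  ← median
  y=22 (N6, w=150) cum 489
  y=22 (N3, w=60) cum 549
  y=25 (N4, w=90) cum 639
⇒ y* = 19

(9, 19)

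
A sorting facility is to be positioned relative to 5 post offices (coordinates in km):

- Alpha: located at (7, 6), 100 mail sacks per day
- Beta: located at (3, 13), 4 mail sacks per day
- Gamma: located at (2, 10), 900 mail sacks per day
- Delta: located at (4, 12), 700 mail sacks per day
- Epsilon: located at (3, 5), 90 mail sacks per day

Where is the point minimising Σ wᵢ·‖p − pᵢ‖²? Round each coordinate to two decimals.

(3.11, 10.31)

The minimiser of Σwᵢ‖p−pᵢ‖² is the weighted centroid p* = (Σwᵢpᵢ)/(Σwᵢ).
Σwᵢ = 1794.
Σwᵢxᵢ = 100·7 + 4·3 + 900·2 + 700·4 + 90·3 = 5582.
Σwᵢyᵢ = 100·6 + 4·13 + 900·10 + 700·12 + 90·5 = 18502.
x* = 5582/1794 = 3.11, y* = 18502/1794 = 10.31.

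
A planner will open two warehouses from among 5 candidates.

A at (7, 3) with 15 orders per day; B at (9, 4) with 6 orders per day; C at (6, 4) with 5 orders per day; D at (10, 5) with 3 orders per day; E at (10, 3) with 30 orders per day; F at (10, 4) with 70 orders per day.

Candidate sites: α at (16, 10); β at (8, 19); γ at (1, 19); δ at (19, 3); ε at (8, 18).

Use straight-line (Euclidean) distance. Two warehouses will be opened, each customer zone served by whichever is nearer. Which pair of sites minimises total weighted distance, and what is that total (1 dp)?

Evaluate every pair (each demand assigned to the nearer of the two):
  {α, δ}: total = 1172.1
  {α, β}: total = 1178.6
  {α, γ}: total = 1178.6
  {α, ε}: total = 1178.6
  {β, δ}: total = 1237.0
  {γ, δ}: total = 1237.0
  {δ, ε}: total = 1237.0
  {β, ε}: total = 1863.8
  {γ, ε}: total = 1863.8
  {β, γ}: total = 1991.8
Best pair: {α, δ} with total 1172.1.

{α, δ}, total 1172.1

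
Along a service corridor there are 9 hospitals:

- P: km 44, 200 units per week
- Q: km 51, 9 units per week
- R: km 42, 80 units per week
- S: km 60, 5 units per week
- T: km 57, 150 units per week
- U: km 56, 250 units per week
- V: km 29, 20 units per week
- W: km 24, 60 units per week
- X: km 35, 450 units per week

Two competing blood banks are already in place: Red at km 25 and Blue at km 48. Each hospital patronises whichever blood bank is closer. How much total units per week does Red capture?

The indifferent point is the midpoint (25+48)/2 = 36.5; hospitals left of it (closer to Red at 25) go to Red, those right go to Blue.
  W at 24 (w=60) → Red
  V at 29 (w=20) → Red
  X at 35 (w=450) → Red
  R at 42 (w=80) → Blue
  P at 44 (w=200) → Blue
  Q at 51 (w=9) → Blue
  U at 56 (w=250) → Blue
  T at 57 (w=150) → Blue
  S at 60 (w=5) → Blue
Red captures 530; Blue captures 694.

530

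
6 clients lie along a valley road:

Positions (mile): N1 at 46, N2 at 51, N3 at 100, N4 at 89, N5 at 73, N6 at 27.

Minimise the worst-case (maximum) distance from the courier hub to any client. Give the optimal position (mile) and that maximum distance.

The 1-center on a line is the midpoint of the two extreme points: leftmost at 27, rightmost at 100.
Optimal location = (27 + 100)/2 = 63.5; maximum distance = (100 − 27)/2 = 36.5.

location 63.5, max distance 36.5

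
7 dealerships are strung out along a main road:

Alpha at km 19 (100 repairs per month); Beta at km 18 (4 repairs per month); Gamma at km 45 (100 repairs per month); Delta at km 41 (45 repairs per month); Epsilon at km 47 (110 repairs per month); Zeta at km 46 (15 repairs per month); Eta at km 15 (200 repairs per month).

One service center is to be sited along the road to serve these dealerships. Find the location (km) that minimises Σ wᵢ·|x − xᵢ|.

x = 19

For a sum of weighted absolute distances on a line, the optimum is the weighted median (not the mean). Total weight W = 574; half-weight = 287.
Sort by position and accumulate weight:
  km 15 (Eta, w=200) → cum 200
  km 18 (Beta, w=4) → cum 204
  km 19 (Alpha, w=100) → cum 304  ≥ 287 → median here
  km 41 (Delta, w=45) → cum 349
  km 45 (Gamma, w=100) → cum 449
  km 46 (Zeta, w=15) → cum 464
  km 47 (Epsilon, w=110) → cum 574
Optimal location: km 19.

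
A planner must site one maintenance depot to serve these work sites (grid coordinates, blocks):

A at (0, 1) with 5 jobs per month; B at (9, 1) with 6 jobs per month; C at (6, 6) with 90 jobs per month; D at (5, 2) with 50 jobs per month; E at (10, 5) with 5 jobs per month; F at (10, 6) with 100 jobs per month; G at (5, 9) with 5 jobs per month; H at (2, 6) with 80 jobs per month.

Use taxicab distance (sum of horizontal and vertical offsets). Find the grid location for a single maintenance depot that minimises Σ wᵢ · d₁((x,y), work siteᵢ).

Manhattan distance separates: Σwᵢ(|x−xᵢ|+|y−yᵢ|) = Σwᵢ|x−xᵢ| + Σwᵢ|y−yᵢ|, so x and y are optimised independently as 1-D weighted medians.
Total weight W = 341; half = 170.5.
x-coordinate, sorted with cumulative weight:
  x=0 (A, w=5) cum 5
  x=2 (H, w=80) cum 85
  x=5 (D, w=50) cum 135
  x=5 (G, w=5) cum 140
  x=6 (C, w=90) cum 230  ← median
  x=9 (B, w=6) cum 236
  x=10 (E, w=5) cum 241
  x=10 (F, w=100) cum 341
⇒ x* = 6
y-coordinate, sorted with cumulative weight:
  y=1 (A, w=5) cum 5
  y=1 (B, w=6) cum 11
  y=2 (D, w=50) cum 61
  y=5 (E, w=5) cum 66
  y=6 (C, w=90) cum 156
  y=6 (F, w=100) cum 256  ← median
  y=6 (H, w=80) cum 336
  y=9 (G, w=5) cum 341
⇒ y* = 6

(6, 6)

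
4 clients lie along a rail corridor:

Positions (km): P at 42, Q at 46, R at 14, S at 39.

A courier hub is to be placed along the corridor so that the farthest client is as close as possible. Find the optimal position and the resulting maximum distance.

The 1-center on a line is the midpoint of the two extreme points: leftmost at 14, rightmost at 46.
Optimal location = (14 + 46)/2 = 30; maximum distance = (46 − 14)/2 = 16.

location 30, max distance 16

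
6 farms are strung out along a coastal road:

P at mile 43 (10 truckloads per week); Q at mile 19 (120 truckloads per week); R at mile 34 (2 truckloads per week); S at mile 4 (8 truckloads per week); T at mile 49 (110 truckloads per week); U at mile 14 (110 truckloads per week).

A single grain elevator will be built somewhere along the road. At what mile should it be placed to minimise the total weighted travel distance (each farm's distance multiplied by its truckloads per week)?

For a sum of weighted absolute distances on a line, the optimum is the weighted median (not the mean). Total weight W = 360; half-weight = 180.
Sort by position and accumulate weight:
  mile 4 (S, w=8) → cum 8
  mile 14 (U, w=110) → cum 118
  mile 19 (Q, w=120) → cum 238  ≥ 180 → median here
  mile 34 (R, w=2) → cum 240
  mile 43 (P, w=10) → cum 250
  mile 49 (T, w=110) → cum 360
Optimal location: mile 19.

x = 19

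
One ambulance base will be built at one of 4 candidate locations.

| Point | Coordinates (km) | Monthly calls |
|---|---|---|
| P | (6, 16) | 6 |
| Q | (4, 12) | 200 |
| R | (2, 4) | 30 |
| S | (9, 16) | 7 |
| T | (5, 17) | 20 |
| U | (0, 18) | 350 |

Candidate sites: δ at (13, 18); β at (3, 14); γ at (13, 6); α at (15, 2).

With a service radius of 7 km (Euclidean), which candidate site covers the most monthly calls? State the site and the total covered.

β, covering 583

Coverage radius r = 7 km; a point is covered iff (Δx)²+(Δy)² ≤ 7² = 49.
  δ (13, 18): covers {S} → 7
  β (3, 14): covers {P, Q, S, T, U} → 583
  γ (13, 6): covers {none} → 0
  α (15, 2): covers {none} → 0
Maximum coverage at β: 583 monthly calls.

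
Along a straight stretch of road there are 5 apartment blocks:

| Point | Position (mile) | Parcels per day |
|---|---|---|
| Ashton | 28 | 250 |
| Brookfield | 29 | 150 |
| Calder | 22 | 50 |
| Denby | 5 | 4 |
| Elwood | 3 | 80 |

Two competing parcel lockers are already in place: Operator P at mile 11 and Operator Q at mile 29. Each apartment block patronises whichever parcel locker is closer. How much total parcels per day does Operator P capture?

84

The indifferent point is the midpoint (11+29)/2 = 20; apartment blocks left of it (closer to Operator P at 11) go to Operator P, those right go to Operator Q.
  Elwood at 3 (w=80) → Operator P
  Denby at 5 (w=4) → Operator P
  Calder at 22 (w=50) → Operator Q
  Ashton at 28 (w=250) → Operator Q
  Brookfield at 29 (w=150) → Operator Q
Operator P captures 84; Operator Q captures 450.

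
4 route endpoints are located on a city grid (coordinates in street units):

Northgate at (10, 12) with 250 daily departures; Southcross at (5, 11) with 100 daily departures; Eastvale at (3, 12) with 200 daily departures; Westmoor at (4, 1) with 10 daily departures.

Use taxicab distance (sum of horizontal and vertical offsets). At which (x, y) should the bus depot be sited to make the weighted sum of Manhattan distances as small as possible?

Manhattan distance separates: Σwᵢ(|x−xᵢ|+|y−yᵢ|) = Σwᵢ|x−xᵢ| + Σwᵢ|y−yᵢ|, so x and y are optimised independently as 1-D weighted medians.
Total weight W = 560; half = 280.
x-coordinate, sorted with cumulative weight:
  x=3 (Eastvale, w=200) cum 200
  x=4 (Westmoor, w=10) cum 210
  x=5 (Southcross, w=100) cum 310  ← median
  x=10 (Northgate, w=250) cum 560
⇒ x* = 5
y-coordinate, sorted with cumulative weight:
  y=1 (Westmoor, w=10) cum 10
  y=11 (Southcross, w=100) cum 110
  y=12 (Northgate, w=250) cum 360  ← median
  y=12 (Eastvale, w=200) cum 560
⇒ y* = 12

(5, 12)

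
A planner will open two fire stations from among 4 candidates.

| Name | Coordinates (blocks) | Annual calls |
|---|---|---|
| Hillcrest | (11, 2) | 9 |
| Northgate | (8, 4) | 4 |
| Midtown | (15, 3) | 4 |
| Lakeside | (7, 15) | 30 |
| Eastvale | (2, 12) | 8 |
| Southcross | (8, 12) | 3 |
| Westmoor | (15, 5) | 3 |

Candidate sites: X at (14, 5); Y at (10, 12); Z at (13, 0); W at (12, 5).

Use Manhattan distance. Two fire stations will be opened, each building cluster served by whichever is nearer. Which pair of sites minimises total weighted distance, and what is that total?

Evaluate every pair (each demand assigned to the nearer of the two):
  {Y, W}: total = 335
  {X, Y}: total = 347
  {Y, Z}: total = 363
  {X, W}: total = 690
  {Z, W}: total = 704
  {X, Z}: total = 780
Best pair: {Y, W} with total 335.

{Y, W}, total 335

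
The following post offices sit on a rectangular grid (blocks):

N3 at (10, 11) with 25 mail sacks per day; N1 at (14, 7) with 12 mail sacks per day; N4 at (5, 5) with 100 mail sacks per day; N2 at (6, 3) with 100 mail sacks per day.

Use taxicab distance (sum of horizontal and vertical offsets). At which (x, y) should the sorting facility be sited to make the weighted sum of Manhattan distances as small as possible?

Manhattan distance separates: Σwᵢ(|x−xᵢ|+|y−yᵢ|) = Σwᵢ|x−xᵢ| + Σwᵢ|y−yᵢ|, so x and y are optimised independently as 1-D weighted medians.
Total weight W = 237; half = 118.5.
x-coordinate, sorted with cumulative weight:
  x=5 (N4, w=100) cum 100
  x=6 (N2, w=100) cum 200  ← median
  x=10 (N3, w=25) cum 225
  x=14 (N1, w=12) cum 237
⇒ x* = 6
y-coordinate, sorted with cumulative weight:
  y=3 (N2, w=100) cum 100
  y=5 (N4, w=100) cum 200  ← median
  y=7 (N1, w=12) cum 212
  y=11 (N3, w=25) cum 237
⇒ y* = 5

(6, 5)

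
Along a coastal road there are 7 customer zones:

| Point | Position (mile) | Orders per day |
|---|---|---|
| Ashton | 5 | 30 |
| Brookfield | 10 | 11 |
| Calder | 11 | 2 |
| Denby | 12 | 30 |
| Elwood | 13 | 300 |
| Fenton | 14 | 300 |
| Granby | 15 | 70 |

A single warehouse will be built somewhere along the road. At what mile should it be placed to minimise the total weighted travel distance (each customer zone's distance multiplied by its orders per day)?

x = 13

For a sum of weighted absolute distances on a line, the optimum is the weighted median (not the mean). Total weight W = 743; half-weight = 371.5.
Sort by position and accumulate weight:
  mile 5 (Ashton, w=30) → cum 30
  mile 10 (Brookfield, w=11) → cum 41
  mile 11 (Calder, w=2) → cum 43
  mile 12 (Denby, w=30) → cum 73
  mile 13 (Elwood, w=300) → cum 373  ≥ 371.5 → median here
  mile 14 (Fenton, w=300) → cum 673
  mile 15 (Granby, w=70) → cum 743
Optimal location: mile 13.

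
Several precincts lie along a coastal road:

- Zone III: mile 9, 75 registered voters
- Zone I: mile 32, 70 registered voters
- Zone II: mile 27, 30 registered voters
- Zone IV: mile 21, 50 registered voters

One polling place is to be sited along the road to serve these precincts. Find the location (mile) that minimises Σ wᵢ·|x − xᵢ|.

x = 21

For a sum of weighted absolute distances on a line, the optimum is the weighted median (not the mean). Total weight W = 225; half-weight = 112.5.
Sort by position and accumulate weight:
  mile 9 (Zone III, w=75) → cum 75
  mile 21 (Zone IV, w=50) → cum 125  ≥ 112.5 → median here
  mile 27 (Zone II, w=30) → cum 155
  mile 32 (Zone I, w=70) → cum 225
Optimal location: mile 21.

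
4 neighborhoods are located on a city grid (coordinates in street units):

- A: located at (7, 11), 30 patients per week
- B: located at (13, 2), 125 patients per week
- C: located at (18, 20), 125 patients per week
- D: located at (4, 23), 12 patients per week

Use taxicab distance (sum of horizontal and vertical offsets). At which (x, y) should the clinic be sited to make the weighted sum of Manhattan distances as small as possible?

Manhattan distance separates: Σwᵢ(|x−xᵢ|+|y−yᵢ|) = Σwᵢ|x−xᵢ| + Σwᵢ|y−yᵢ|, so x and y are optimised independently as 1-D weighted medians.
Total weight W = 292; half = 146.
x-coordinate, sorted with cumulative weight:
  x=4 (D, w=12) cum 12
  x=7 (A, w=30) cum 42
  x=13 (B, w=125) cum 167  ← median
  x=18 (C, w=125) cum 292
⇒ x* = 13
y-coordinate, sorted with cumulative weight:
  y=2 (B, w=125) cum 125
  y=11 (A, w=30) cum 155  ← median
  y=20 (C, w=125) cum 280
  y=23 (D, w=12) cum 292
⇒ y* = 11

(13, 11)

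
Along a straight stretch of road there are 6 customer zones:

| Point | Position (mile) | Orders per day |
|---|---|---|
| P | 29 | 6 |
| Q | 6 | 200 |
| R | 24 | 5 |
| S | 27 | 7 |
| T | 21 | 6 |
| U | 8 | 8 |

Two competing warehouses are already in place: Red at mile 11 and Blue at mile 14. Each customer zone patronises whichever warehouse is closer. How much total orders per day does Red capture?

The indifferent point is the midpoint (11+14)/2 = 12.5; customer zones left of it (closer to Red at 11) go to Red, those right go to Blue.
  Q at 6 (w=200) → Red
  U at 8 (w=8) → Red
  T at 21 (w=6) → Blue
  R at 24 (w=5) → Blue
  S at 27 (w=7) → Blue
  P at 29 (w=6) → Blue
Red captures 208; Blue captures 24.

208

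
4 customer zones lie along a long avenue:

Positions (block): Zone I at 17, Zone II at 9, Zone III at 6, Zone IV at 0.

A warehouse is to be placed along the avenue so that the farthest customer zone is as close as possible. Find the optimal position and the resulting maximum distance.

location 8.5, max distance 8.5

The 1-center on a line is the midpoint of the two extreme points: leftmost at 0, rightmost at 17.
Optimal location = (0 + 17)/2 = 8.5; maximum distance = (17 − 0)/2 = 8.5.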